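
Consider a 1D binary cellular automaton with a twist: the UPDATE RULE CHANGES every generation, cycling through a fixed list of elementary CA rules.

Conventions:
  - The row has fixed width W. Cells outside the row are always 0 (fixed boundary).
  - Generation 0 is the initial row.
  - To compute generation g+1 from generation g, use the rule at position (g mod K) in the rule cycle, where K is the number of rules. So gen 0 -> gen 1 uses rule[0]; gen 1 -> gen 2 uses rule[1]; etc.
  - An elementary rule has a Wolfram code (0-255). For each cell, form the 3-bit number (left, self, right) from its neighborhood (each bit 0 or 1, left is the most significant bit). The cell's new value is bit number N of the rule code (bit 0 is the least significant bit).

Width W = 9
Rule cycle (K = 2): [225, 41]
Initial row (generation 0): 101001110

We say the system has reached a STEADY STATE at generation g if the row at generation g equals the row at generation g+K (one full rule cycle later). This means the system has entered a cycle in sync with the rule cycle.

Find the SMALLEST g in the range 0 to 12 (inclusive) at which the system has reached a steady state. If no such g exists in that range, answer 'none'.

Answer: none

Derivation:
Gen 0: 101001110
Gen 1 (rule 225): 010000110
Gen 2 (rule 41): 000110100
Gen 3 (rule 225): 110011001
Gen 4 (rule 41): 100010000
Gen 5 (rule 225): 001000111
Gen 6 (rule 41): 100010100
Gen 7 (rule 225): 001001001
Gen 8 (rule 41): 100000000
Gen 9 (rule 225): 001111111
Gen 10 (rule 41): 101000000
Gen 11 (rule 225): 010011111
Gen 12 (rule 41): 000010000
Gen 13 (rule 225): 111000111
Gen 14 (rule 41): 100010100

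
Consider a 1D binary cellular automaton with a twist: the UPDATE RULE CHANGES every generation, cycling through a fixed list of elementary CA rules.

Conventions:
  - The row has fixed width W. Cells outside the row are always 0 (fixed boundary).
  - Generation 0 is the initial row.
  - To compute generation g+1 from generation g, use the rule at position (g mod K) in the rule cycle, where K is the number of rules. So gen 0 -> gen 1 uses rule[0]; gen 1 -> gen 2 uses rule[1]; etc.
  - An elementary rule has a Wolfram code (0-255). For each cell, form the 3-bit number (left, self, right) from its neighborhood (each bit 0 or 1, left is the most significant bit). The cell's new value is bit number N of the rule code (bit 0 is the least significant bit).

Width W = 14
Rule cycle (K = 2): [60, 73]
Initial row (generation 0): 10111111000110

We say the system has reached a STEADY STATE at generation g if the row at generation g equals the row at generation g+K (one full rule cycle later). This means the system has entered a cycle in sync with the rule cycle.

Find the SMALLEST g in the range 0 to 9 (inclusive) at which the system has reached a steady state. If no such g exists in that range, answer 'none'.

Answer: none

Derivation:
Gen 0: 10111111000110
Gen 1 (rule 60): 11100000100101
Gen 2 (rule 73): 10101110000000
Gen 3 (rule 60): 11111001000000
Gen 4 (rule 73): 10001000011111
Gen 5 (rule 60): 11001100010000
Gen 6 (rule 73): 11001101000111
Gen 7 (rule 60): 10101011100100
Gen 8 (rule 73): 00000010100001
Gen 9 (rule 60): 00000011110001
Gen 10 (rule 73): 11111010010100
Gen 11 (rule 60): 10000111011110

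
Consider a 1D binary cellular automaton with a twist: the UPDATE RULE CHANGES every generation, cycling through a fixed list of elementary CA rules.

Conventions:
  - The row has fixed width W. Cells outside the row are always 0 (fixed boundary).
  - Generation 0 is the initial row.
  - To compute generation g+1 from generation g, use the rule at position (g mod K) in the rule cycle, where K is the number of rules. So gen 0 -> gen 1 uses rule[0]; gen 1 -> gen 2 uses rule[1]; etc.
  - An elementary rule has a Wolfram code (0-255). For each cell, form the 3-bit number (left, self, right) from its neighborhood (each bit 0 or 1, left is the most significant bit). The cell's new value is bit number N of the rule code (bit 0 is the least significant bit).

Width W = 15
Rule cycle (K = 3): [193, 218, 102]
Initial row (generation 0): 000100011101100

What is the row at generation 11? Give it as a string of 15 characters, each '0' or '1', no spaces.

Answer: 011110000011100

Derivation:
Gen 0: 000100011101100
Gen 1 (rule 193): 110001001100101
Gen 2 (rule 218): 111010111111000
Gen 3 (rule 102): 001111000001000
Gen 4 (rule 193): 100111011100011
Gen 5 (rule 218): 011111011110111
Gen 6 (rule 102): 100001100011001
Gen 7 (rule 193): 001100101001000
Gen 8 (rule 218): 011111000110100
Gen 9 (rule 102): 100001001011100
Gen 10 (rule 193): 001100000001101
Gen 11 (rule 218): 011110000011100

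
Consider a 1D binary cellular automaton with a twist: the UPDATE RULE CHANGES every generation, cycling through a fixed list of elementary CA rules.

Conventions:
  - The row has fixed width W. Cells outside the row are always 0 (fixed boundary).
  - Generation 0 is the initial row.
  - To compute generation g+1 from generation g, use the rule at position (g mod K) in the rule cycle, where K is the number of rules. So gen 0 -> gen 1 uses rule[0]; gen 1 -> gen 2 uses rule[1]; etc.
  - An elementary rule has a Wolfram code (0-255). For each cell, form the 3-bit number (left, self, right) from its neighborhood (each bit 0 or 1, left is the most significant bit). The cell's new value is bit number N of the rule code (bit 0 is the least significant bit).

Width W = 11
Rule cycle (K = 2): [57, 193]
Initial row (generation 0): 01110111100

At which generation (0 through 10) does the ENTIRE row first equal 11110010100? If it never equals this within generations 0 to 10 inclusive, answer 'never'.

Answer: 3

Derivation:
Gen 0: 01110111100
Gen 1 (rule 57): 01001100011
Gen 2 (rule 193): 00000101001
Gen 3 (rule 57): 11110010100
Gen 4 (rule 193): 01110000001
Gen 5 (rule 57): 01001111100
Gen 6 (rule 193): 00000111101
Gen 7 (rule 57): 11110100010
Gen 8 (rule 193): 01110001000
Gen 9 (rule 57): 01001100111
Gen 10 (rule 193): 00000100011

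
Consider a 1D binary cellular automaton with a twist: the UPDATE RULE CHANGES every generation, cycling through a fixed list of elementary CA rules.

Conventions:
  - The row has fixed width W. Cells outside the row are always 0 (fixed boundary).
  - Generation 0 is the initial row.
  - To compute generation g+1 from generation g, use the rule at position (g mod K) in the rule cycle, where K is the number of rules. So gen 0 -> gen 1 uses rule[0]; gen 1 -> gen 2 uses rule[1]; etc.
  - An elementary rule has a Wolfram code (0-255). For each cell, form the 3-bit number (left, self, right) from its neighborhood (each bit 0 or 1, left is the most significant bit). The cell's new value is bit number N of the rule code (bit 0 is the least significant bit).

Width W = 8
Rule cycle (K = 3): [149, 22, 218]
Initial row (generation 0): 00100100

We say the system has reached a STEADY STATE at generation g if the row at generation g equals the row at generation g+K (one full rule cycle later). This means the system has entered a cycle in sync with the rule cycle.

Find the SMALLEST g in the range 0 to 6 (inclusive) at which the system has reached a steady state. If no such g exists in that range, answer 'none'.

Answer: 2

Derivation:
Gen 0: 00100100
Gen 1 (rule 149): 10110111
Gen 2 (rule 22): 10000000
Gen 3 (rule 218): 01000000
Gen 4 (rule 149): 01111111
Gen 5 (rule 22): 10000000
Gen 6 (rule 218): 01000000
Gen 7 (rule 149): 01111111
Gen 8 (rule 22): 10000000
Gen 9 (rule 218): 01000000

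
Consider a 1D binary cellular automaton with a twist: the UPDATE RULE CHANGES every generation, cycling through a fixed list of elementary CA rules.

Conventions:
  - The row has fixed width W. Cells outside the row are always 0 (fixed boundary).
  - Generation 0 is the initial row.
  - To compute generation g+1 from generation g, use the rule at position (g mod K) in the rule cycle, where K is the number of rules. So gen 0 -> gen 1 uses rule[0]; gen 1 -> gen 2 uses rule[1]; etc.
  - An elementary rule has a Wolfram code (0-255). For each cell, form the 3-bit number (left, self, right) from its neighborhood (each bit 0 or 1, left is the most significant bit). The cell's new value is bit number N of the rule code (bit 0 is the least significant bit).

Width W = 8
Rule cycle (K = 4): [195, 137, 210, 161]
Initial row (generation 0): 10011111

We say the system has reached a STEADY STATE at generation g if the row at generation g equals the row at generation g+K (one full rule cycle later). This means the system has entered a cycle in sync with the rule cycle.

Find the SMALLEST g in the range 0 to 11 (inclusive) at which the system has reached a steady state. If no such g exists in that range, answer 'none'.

Gen 0: 10011111
Gen 1 (rule 195): 00101111
Gen 2 (rule 137): 10001110
Gen 3 (rule 210): 01010111
Gen 4 (rule 161): 00101010
Gen 5 (rule 195): 11000000
Gen 6 (rule 137): 10011111
Gen 7 (rule 210): 01101111
Gen 8 (rule 161): 00010110
Gen 9 (rule 195): 11100010
Gen 10 (rule 137): 11001000
Gen 11 (rule 210): 01110100
Gen 12 (rule 161): 00101001
Gen 13 (rule 195): 11000010
Gen 14 (rule 137): 10011000
Gen 15 (rule 210): 01101100

Answer: none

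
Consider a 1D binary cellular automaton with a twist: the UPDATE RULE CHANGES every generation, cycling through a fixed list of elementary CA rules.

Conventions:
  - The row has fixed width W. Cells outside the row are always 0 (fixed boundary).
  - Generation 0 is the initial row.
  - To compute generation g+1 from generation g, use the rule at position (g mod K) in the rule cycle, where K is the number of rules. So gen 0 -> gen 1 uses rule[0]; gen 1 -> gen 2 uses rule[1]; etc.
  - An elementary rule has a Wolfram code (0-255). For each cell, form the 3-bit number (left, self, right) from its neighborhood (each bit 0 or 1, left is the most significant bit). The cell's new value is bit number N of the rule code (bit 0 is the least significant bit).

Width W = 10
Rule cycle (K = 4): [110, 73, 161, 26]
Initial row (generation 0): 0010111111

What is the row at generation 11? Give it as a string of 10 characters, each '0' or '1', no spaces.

Answer: 0000101010

Derivation:
Gen 0: 0010111111
Gen 1 (rule 110): 0111100001
Gen 2 (rule 73): 0100101100
Gen 3 (rule 161): 0000010001
Gen 4 (rule 26): 0000101010
Gen 5 (rule 110): 0001111110
Gen 6 (rule 73): 1101000010
Gen 7 (rule 161): 0010011000
Gen 8 (rule 26): 0101110100
Gen 9 (rule 110): 1111011100
Gen 10 (rule 73): 1001010101
Gen 11 (rule 161): 0000101010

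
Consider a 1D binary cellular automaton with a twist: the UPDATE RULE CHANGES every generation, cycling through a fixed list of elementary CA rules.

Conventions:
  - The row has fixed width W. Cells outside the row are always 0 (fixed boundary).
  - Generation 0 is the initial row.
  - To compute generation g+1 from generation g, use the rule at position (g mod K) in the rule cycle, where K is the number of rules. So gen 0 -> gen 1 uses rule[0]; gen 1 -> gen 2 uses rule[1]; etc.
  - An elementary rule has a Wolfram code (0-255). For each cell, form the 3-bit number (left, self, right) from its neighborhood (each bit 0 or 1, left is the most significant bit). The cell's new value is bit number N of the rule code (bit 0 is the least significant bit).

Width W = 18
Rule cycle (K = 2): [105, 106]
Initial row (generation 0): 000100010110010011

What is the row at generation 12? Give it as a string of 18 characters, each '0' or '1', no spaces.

Answer: 001011011011010010

Derivation:
Gen 0: 000100010110010011
Gen 1 (rule 105): 110001001110000011
Gen 2 (rule 106): 110010011010000111
Gen 3 (rule 105): 110000011100110101
Gen 4 (rule 106): 110000110101111010
Gen 5 (rule 105): 110110111011001100
Gen 6 (rule 106): 111111101111011100
Gen 7 (rule 105): 100000111001110101
Gen 8 (rule 106): 000001101011011010
Gen 9 (rule 105): 111101110111111100
Gen 10 (rule 106): 100111011100000100
Gen 11 (rule 105): 000101110101110001
Gen 12 (rule 106): 001011011011010010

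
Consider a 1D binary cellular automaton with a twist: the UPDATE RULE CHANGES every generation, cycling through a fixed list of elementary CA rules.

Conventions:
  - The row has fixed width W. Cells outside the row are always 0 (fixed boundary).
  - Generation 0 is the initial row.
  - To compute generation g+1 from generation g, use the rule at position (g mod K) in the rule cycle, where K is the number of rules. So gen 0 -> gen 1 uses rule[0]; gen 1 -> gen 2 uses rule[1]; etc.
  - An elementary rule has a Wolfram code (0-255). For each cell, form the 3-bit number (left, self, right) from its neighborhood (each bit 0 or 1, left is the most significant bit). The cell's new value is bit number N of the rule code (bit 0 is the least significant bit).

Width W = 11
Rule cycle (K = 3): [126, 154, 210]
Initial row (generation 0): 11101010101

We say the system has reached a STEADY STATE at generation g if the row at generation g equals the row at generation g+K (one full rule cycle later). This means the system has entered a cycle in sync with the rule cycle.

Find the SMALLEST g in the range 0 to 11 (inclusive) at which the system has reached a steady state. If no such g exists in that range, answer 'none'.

Gen 0: 11101010101
Gen 1 (rule 126): 10111111111
Gen 2 (rule 154): 00111111110
Gen 3 (rule 210): 01011111111
Gen 4 (rule 126): 11110000001
Gen 5 (rule 154): 11101000010
Gen 6 (rule 210): 01100100101
Gen 7 (rule 126): 11111111111
Gen 8 (rule 154): 11111111110
Gen 9 (rule 210): 01111111111
Gen 10 (rule 126): 11000000001
Gen 11 (rule 154): 10100000010
Gen 12 (rule 210): 00010000101
Gen 13 (rule 126): 00111001111
Gen 14 (rule 154): 01110111110

Answer: none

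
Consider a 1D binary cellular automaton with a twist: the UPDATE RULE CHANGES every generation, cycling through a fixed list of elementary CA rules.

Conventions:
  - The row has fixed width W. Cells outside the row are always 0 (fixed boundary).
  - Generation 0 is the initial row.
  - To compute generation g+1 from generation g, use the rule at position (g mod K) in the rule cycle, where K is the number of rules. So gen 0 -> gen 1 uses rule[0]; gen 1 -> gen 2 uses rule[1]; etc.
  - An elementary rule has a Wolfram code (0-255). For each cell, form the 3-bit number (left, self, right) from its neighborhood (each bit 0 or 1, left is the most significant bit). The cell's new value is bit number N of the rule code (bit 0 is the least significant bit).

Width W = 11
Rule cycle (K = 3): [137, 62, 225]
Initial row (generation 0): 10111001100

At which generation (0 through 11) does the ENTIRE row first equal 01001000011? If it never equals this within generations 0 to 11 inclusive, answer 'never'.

Answer: never

Derivation:
Gen 0: 10111001100
Gen 1 (rule 137): 00110001001
Gen 2 (rule 62): 01101011111
Gen 3 (rule 225): 00110101111
Gen 4 (rule 137): 10100001110
Gen 5 (rule 62): 11110011001
Gen 6 (rule 225): 01110001000
Gen 7 (rule 137): 01100100011
Gen 8 (rule 62): 11011110110
Gen 9 (rule 225): 01101111010
Gen 10 (rule 137): 01001110000
Gen 11 (rule 62): 11111001000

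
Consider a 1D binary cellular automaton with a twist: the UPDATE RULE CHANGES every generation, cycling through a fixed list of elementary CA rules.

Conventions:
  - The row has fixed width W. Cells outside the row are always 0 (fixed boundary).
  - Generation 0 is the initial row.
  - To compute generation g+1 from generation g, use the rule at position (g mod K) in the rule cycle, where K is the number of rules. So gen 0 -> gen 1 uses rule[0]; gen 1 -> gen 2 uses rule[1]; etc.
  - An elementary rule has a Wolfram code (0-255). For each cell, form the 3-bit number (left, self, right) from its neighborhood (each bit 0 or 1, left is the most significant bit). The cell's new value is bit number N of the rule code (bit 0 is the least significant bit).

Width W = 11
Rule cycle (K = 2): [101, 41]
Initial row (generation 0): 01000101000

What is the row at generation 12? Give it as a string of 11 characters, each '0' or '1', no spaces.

Answer: 01001001100

Derivation:
Gen 0: 01000101000
Gen 1 (rule 101): 01010111011
Gen 2 (rule 41): 00101100110
Gen 3 (rule 101): 10110100010
Gen 4 (rule 41): 01101001000
Gen 5 (rule 101): 00111001011
Gen 6 (rule 41): 10100000110
Gen 7 (rule 101): 11101110010
Gen 8 (rule 41): 10011000000
Gen 9 (rule 101): 10001011111
Gen 10 (rule 41): 00100110000
Gen 11 (rule 101): 10100010111
Gen 12 (rule 41): 01001001100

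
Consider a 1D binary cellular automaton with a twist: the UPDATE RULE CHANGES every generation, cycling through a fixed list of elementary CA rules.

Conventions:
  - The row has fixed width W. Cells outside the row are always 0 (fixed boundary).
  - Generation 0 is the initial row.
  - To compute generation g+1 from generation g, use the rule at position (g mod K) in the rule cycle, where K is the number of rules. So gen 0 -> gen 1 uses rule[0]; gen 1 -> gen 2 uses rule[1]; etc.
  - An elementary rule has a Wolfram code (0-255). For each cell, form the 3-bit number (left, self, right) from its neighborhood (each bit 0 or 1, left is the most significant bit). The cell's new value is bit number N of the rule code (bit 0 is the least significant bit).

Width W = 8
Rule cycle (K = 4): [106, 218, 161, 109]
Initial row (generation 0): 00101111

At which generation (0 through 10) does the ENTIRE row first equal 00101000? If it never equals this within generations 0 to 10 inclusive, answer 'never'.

Answer: never

Derivation:
Gen 0: 00101111
Gen 1 (rule 106): 01011001
Gen 2 (rule 218): 10011110
Gen 3 (rule 161): 00001100
Gen 4 (rule 109): 11101101
Gen 5 (rule 106): 10111110
Gen 6 (rule 218): 00111111
Gen 7 (rule 161): 10011110
Gen 8 (rule 109): 10010010
Gen 9 (rule 106): 00100100
Gen 10 (rule 218): 01011010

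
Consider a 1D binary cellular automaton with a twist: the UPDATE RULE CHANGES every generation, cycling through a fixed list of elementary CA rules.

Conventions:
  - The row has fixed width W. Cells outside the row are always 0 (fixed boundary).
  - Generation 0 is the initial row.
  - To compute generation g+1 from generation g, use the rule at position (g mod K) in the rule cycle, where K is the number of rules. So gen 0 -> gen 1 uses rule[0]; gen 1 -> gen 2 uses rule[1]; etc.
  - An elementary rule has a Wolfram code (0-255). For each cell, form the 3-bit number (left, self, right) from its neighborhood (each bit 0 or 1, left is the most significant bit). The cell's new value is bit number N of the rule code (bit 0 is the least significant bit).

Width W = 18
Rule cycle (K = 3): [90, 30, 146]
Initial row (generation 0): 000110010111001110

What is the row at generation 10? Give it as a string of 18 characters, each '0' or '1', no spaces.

Answer: 010000010000101000

Derivation:
Gen 0: 000110010111001110
Gen 1 (rule 90): 001111100101111011
Gen 2 (rule 30): 011000011101000010
Gen 3 (rule 146): 100100101000100101
Gen 4 (rule 90): 011011000101011000
Gen 5 (rule 30): 110010101101010100
Gen 6 (rule 146): 001100000000000010
Gen 7 (rule 90): 011110000000000101
Gen 8 (rule 30): 110001000000001101
Gen 9 (rule 146): 001010100000010000
Gen 10 (rule 90): 010000010000101000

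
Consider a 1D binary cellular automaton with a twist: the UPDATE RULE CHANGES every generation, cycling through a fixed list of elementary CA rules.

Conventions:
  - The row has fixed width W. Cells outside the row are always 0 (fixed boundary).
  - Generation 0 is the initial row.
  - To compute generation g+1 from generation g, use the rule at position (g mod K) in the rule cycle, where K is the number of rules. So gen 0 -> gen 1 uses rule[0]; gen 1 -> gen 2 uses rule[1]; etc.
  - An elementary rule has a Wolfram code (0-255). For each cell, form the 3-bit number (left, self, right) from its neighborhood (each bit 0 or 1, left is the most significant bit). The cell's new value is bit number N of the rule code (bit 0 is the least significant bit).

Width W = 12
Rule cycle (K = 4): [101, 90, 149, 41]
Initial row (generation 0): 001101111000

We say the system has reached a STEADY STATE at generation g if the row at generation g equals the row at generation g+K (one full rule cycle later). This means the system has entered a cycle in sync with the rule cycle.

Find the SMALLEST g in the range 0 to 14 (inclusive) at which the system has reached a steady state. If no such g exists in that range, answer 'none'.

Gen 0: 001101111000
Gen 1 (rule 101): 100110001011
Gen 2 (rule 90): 011111010011
Gen 3 (rule 149): 001110011000
Gen 4 (rule 41): 101000010011
Gen 5 (rule 101): 111011010001
Gen 6 (rule 90): 101011001010
Gen 7 (rule 149): 101000101011
Gen 8 (rule 41): 010010010110
Gen 9 (rule 101): 010010011010
Gen 10 (rule 90): 101101111001
Gen 11 (rule 149): 100000110101
Gen 12 (rule 41): 001110101010
Gen 13 (rule 101): 100011111110
Gen 14 (rule 90): 010110000011
Gen 15 (rule 149): 010001111000
Gen 16 (rule 41): 000101000011
Gen 17 (rule 101): 110111011001
Gen 18 (rule 90): 110101011110

Answer: none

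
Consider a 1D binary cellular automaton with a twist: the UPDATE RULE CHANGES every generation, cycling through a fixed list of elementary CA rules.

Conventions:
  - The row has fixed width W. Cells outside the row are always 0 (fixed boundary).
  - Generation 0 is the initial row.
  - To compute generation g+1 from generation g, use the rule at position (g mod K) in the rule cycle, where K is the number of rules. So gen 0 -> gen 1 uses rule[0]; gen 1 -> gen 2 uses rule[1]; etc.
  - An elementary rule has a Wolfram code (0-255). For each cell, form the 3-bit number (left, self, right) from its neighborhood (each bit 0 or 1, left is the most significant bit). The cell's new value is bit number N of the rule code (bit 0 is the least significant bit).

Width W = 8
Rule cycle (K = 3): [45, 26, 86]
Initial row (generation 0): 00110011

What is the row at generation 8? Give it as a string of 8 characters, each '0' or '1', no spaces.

Gen 0: 00110011
Gen 1 (rule 45): 10100010
Gen 2 (rule 26): 00010101
Gen 3 (rule 86): 00110101
Gen 4 (rule 45): 10101111
Gen 5 (rule 26): 00001000
Gen 6 (rule 86): 00011100
Gen 7 (rule 45): 11010001
Gen 8 (rule 26): 10001010

Answer: 10001010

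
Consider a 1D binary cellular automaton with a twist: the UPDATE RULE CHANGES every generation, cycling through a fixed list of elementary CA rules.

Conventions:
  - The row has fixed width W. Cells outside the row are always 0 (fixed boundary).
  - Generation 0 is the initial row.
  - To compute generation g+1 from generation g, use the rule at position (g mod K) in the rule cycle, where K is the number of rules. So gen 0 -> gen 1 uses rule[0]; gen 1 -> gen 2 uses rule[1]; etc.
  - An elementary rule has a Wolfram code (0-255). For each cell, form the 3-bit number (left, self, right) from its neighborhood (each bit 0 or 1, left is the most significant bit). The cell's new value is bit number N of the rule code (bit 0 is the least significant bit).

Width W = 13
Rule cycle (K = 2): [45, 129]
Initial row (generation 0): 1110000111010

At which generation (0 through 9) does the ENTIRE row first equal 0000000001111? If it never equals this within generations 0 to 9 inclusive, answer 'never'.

Answer: 8

Derivation:
Gen 0: 1110000111010
Gen 1 (rule 45): 1000110100110
Gen 2 (rule 129): 0010000000000
Gen 3 (rule 45): 1010111111111
Gen 4 (rule 129): 0000011111110
Gen 5 (rule 45): 1111010000000
Gen 6 (rule 129): 0110000111111
Gen 7 (rule 45): 0100110100000
Gen 8 (rule 129): 0000000001111
Gen 9 (rule 45): 1111111101000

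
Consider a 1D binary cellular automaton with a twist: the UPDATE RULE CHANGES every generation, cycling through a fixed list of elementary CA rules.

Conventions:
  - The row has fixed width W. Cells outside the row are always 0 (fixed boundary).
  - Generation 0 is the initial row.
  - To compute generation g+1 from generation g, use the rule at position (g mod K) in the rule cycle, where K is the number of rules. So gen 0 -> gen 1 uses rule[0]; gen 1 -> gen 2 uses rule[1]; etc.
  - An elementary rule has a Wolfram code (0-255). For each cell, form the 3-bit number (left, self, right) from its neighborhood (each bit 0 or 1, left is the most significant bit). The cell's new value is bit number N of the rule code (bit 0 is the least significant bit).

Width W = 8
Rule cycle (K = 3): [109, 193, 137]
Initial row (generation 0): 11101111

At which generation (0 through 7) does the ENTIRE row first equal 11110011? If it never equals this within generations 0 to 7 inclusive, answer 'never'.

Gen 0: 11101111
Gen 1 (rule 109): 10111001
Gen 2 (rule 193): 00011000
Gen 3 (rule 137): 11010011
Gen 4 (rule 109): 11110011
Gen 5 (rule 193): 01110001
Gen 6 (rule 137): 01100100
Gen 7 (rule 109): 01100101

Answer: 4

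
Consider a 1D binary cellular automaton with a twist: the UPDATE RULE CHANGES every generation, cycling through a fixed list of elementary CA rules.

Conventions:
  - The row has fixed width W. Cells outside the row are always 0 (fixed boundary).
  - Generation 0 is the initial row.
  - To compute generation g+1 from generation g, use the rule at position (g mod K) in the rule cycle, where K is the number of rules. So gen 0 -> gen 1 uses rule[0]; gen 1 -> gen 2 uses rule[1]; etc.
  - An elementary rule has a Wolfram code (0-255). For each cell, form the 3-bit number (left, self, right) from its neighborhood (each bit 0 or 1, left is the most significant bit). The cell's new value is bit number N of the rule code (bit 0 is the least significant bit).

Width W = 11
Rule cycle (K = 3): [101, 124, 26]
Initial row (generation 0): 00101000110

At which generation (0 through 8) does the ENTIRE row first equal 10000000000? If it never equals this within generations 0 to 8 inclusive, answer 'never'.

Answer: 6

Derivation:
Gen 0: 00101000110
Gen 1 (rule 101): 10111010010
Gen 2 (rule 124): 11101111011
Gen 3 (rule 26): 10001000010
Gen 4 (rule 101): 10101011010
Gen 5 (rule 124): 11111111111
Gen 6 (rule 26): 10000000000
Gen 7 (rule 101): 10111111111
Gen 8 (rule 124): 11100000001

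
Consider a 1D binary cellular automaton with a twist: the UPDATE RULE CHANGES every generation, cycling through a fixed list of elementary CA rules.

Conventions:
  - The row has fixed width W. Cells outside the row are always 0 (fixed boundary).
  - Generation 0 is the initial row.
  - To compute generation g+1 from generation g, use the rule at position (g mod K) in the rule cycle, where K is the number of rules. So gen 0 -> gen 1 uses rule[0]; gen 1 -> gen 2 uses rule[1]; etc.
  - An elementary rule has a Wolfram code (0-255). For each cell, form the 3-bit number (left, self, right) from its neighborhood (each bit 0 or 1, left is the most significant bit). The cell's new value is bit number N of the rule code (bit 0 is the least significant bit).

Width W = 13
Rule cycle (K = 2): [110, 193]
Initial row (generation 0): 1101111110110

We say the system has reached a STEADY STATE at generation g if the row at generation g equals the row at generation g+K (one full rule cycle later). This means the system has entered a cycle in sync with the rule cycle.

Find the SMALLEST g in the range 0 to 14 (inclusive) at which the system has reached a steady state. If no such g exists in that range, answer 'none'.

Gen 0: 1101111110110
Gen 1 (rule 110): 1111000011110
Gen 2 (rule 193): 0111011001110
Gen 3 (rule 110): 1101111011010
Gen 4 (rule 193): 0100111001000
Gen 5 (rule 110): 1101101011000
Gen 6 (rule 193): 0100100001011
Gen 7 (rule 110): 1101100011111
Gen 8 (rule 193): 0100101001111
Gen 9 (rule 110): 1101111011001
Gen 10 (rule 193): 0100111001000
Gen 11 (rule 110): 1101101011000
Gen 12 (rule 193): 0100100001011
Gen 13 (rule 110): 1101100011111
Gen 14 (rule 193): 0100101001111
Gen 15 (rule 110): 1101111011001
Gen 16 (rule 193): 0100111001000

Answer: none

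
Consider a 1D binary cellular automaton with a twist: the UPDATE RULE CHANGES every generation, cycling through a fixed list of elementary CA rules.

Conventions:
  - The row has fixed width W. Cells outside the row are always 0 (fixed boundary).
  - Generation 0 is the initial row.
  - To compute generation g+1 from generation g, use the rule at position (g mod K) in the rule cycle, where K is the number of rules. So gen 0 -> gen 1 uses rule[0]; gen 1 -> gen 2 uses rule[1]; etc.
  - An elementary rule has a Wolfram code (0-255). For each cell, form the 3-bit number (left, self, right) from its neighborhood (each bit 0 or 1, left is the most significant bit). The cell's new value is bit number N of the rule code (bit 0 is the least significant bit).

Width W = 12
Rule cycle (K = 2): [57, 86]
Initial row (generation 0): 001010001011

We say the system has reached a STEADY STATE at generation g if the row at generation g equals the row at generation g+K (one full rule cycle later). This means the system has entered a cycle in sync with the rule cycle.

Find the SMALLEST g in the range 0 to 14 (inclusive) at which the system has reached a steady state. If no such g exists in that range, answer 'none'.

Gen 0: 001010001011
Gen 1 (rule 57): 100101100110
Gen 2 (rule 86): 111100111011
Gen 3 (rule 57): 100010100110
Gen 4 (rule 86): 110110111011
Gen 5 (rule 57): 101101100110
Gen 6 (rule 86): 100100111011
Gen 7 (rule 57): 010010100110
Gen 8 (rule 86): 111110111011
Gen 9 (rule 57): 100001100110
Gen 10 (rule 86): 110010111011
Gen 11 (rule 57): 101001100110
Gen 12 (rule 86): 101110111011
Gen 13 (rule 57): 011001100110
Gen 14 (rule 86): 101110111011
Gen 15 (rule 57): 011001100110
Gen 16 (rule 86): 101110111011

Answer: 12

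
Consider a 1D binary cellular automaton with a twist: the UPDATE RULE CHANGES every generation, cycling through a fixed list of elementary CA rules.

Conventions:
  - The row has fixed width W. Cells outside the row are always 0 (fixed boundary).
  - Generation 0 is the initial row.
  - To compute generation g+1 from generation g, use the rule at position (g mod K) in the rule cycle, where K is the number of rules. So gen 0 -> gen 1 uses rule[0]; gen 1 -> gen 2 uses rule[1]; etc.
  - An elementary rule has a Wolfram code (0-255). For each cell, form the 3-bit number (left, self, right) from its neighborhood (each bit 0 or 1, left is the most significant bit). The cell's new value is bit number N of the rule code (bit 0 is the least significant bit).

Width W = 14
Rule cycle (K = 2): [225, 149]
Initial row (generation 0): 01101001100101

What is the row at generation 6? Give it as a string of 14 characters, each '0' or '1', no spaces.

Answer: 01011110111111

Derivation:
Gen 0: 01101001100101
Gen 1 (rule 225): 00110000100010
Gen 2 (rule 149): 10001110111011
Gen 3 (rule 225): 00100111011101
Gen 4 (rule 149): 10110010001001
Gen 5 (rule 225): 01010000100000
Gen 6 (rule 149): 01011110111111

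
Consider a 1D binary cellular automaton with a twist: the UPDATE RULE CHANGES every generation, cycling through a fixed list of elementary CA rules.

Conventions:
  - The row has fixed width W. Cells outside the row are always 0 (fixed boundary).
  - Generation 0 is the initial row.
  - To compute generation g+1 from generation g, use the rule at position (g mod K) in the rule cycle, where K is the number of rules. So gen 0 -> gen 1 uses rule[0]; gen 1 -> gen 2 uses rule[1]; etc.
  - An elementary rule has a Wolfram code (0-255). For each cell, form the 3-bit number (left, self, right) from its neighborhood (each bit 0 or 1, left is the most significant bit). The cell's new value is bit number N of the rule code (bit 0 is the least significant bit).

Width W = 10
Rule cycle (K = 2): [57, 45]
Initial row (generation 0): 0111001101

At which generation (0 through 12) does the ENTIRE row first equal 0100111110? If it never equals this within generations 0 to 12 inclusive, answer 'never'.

Answer: 2

Derivation:
Gen 0: 0111001101
Gen 1 (rule 57): 0100101010
Gen 2 (rule 45): 0100111110
Gen 3 (rule 57): 0010100001
Gen 4 (rule 45): 1011101101
Gen 5 (rule 57): 0110011010
Gen 6 (rule 45): 0100010110
Gen 7 (rule 57): 0011001101
Gen 8 (rule 45): 1010001011
Gen 9 (rule 57): 0101100110
Gen 10 (rule 45): 0111000100
Gen 11 (rule 57): 0100110011
Gen 12 (rule 45): 0100100010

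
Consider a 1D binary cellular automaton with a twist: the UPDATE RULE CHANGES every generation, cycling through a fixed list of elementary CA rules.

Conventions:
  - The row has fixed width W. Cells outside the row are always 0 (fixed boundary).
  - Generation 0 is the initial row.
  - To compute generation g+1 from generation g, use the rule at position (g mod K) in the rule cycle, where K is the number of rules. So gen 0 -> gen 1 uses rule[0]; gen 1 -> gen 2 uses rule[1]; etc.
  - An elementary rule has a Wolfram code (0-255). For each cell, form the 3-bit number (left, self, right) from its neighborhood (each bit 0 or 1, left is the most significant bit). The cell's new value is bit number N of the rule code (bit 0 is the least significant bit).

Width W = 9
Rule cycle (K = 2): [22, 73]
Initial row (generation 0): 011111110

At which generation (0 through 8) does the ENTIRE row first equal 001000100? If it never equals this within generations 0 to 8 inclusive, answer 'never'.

Gen 0: 011111110
Gen 1 (rule 22): 100000001
Gen 2 (rule 73): 001111100
Gen 3 (rule 22): 010000010
Gen 4 (rule 73): 000111000
Gen 5 (rule 22): 001000100
Gen 6 (rule 73): 100010001
Gen 7 (rule 22): 110111011
Gen 8 (rule 73): 110101011

Answer: 5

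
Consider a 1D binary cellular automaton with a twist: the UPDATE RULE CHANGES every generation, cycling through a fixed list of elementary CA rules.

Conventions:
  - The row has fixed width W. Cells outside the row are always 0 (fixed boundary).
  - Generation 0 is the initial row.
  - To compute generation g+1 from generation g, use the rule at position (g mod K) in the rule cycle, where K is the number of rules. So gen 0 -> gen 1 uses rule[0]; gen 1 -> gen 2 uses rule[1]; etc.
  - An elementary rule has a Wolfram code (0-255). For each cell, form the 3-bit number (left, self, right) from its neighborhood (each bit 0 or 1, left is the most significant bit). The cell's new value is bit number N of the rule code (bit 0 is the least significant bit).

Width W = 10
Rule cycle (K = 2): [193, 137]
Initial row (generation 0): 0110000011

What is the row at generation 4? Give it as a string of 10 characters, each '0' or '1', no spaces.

Gen 0: 0110000011
Gen 1 (rule 193): 0010111001
Gen 2 (rule 137): 1000110000
Gen 3 (rule 193): 0010010111
Gen 4 (rule 137): 1000000110

Answer: 1000000110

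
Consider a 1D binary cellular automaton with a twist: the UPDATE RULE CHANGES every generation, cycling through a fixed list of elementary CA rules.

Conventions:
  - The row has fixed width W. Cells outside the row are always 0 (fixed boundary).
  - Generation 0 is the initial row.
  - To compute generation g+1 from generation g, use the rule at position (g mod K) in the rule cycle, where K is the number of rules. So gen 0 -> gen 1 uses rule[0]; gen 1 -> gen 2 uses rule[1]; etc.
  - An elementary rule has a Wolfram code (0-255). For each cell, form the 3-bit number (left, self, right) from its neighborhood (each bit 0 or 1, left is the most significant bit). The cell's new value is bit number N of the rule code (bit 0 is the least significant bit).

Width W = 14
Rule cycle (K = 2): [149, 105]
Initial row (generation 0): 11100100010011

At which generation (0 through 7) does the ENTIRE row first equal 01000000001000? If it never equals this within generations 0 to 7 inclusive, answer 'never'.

Answer: never

Derivation:
Gen 0: 11100100010011
Gen 1 (rule 149): 01010111011000
Gen 2 (rule 105): 00101101111011
Gen 3 (rule 149): 10100000110000
Gen 4 (rule 105): 01001110110111
Gen 5 (rule 149): 01100100000010
Gen 6 (rule 105): 01100001111000
Gen 7 (rule 149): 00011100110111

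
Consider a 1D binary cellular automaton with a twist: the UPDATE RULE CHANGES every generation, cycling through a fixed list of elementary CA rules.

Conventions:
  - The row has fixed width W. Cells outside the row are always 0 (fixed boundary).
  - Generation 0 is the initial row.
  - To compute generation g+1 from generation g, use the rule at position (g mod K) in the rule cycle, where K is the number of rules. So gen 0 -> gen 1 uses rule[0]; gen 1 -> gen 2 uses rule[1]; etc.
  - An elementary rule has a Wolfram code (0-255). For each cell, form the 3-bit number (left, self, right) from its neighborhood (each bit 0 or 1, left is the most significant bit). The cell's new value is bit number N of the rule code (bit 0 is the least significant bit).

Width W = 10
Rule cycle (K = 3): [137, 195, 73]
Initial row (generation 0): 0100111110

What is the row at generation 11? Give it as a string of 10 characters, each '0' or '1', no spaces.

Gen 0: 0100111110
Gen 1 (rule 137): 0000111100
Gen 2 (rule 195): 1111011101
Gen 3 (rule 73): 1001010100
Gen 4 (rule 137): 0000000001
Gen 5 (rule 195): 1111111110
Gen 6 (rule 73): 1000000010
Gen 7 (rule 137): 0011111000
Gen 8 (rule 195): 1101111011
Gen 9 (rule 73): 1101001011
Gen 10 (rule 137): 1000000010
Gen 11 (rule 195): 0011111100

Answer: 0011111100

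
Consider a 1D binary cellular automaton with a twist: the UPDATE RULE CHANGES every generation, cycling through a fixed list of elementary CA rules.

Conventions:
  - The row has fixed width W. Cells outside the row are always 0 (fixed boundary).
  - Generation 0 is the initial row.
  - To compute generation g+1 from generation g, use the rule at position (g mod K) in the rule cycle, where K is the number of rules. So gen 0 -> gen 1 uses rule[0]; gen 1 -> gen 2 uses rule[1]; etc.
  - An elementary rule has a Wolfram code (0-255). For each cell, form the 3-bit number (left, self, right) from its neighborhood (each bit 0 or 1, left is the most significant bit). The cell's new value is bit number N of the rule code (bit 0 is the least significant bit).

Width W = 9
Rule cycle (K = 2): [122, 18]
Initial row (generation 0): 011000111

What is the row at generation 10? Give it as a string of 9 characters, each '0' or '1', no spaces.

Answer: 000000000

Derivation:
Gen 0: 011000111
Gen 1 (rule 122): 111101101
Gen 2 (rule 18): 000000000
Gen 3 (rule 122): 000000000
Gen 4 (rule 18): 000000000
Gen 5 (rule 122): 000000000
Gen 6 (rule 18): 000000000
Gen 7 (rule 122): 000000000
Gen 8 (rule 18): 000000000
Gen 9 (rule 122): 000000000
Gen 10 (rule 18): 000000000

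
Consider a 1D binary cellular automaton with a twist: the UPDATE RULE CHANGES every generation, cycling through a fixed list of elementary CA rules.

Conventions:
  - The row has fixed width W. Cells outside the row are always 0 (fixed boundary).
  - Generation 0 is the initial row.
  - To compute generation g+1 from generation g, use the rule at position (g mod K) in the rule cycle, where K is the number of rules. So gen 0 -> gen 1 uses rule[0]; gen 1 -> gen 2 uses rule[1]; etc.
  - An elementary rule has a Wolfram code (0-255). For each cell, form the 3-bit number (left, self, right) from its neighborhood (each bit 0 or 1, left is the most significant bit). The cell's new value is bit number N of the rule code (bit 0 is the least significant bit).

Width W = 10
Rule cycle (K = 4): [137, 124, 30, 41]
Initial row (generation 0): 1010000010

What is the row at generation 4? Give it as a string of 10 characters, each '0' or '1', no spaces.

Answer: 1101010100

Derivation:
Gen 0: 1010000010
Gen 1 (rule 137): 0000111000
Gen 2 (rule 124): 0000101100
Gen 3 (rule 30): 0001101010
Gen 4 (rule 41): 1101010100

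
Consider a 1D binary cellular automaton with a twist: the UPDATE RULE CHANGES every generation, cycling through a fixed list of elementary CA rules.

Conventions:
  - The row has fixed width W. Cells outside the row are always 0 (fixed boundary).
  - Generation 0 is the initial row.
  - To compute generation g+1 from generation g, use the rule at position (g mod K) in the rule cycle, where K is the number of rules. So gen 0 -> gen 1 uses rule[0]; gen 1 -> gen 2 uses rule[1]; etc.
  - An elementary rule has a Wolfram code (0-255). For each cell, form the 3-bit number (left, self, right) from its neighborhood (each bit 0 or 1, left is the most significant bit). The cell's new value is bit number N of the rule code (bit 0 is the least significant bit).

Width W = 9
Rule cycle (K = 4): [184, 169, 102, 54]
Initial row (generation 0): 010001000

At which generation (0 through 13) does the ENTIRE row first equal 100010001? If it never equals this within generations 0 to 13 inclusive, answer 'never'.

Gen 0: 010001000
Gen 1 (rule 184): 001000100
Gen 2 (rule 169): 100010001
Gen 3 (rule 102): 100110011
Gen 4 (rule 54): 111001100
Gen 5 (rule 184): 110101010
Gen 6 (rule 169): 101010100
Gen 7 (rule 102): 111111100
Gen 8 (rule 54): 000000010
Gen 9 (rule 184): 000000001
Gen 10 (rule 169): 111111100
Gen 11 (rule 102): 000000100
Gen 12 (rule 54): 000001110
Gen 13 (rule 184): 000001101

Answer: 2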